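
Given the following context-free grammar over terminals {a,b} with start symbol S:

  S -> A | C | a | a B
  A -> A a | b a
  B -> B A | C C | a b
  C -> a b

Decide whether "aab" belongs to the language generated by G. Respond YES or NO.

Convert to CNF:
  S -> A T0 | T0 B | T0 T1 | T1 T0 | a
  A -> A T0 | T1 T0
  B -> B A | C C | T0 T1
  C -> T0 T1
  T0 -> a
  T1 -> b

CYK fill:
  cell(0,0) a: {S,T0}  orig:{S}
  cell(1,1) a: {S,T0}  orig:{S}
  cell(2,2) b: {T1}  orig:{}
  cell(0,1) aa: ∅
  cell(1,2) ab: {B,C,S}
  cell(0,2) aab: {S}

S ∈ T[0,2] ⇒ YES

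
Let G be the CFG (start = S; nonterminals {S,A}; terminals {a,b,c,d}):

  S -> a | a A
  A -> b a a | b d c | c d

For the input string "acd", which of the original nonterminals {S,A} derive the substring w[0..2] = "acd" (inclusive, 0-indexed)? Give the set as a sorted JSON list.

CNF form of G:
  S -> T1 A | a
  A -> T0 X4 | T0 X5 | T3 T2
  T0 -> b
  T1 -> a
  T2 -> d
  T3 -> c
  X4 -> T1 T1
  X5 -> T2 T3

CYK fill, restricted to cells inside w[0..2]:
  [0..0]={S,T1}  "a"  orig:{S}
  [1..1]={T3}  "c"  orig:{}
  [2..2]={T2}  "d"  orig:{}
  [0..1]=∅  "ac"
  [1..2]={A}  "cd"
  [0..2]={S}  "acd"

Original NTs in T[0,2] deriving "acd": ["S"]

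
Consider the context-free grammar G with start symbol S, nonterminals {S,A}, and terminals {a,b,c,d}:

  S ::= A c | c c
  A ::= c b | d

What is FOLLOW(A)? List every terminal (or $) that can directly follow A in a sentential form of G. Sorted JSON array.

Compute FIRST by fixpoint:
pass 1:
  A via A→c b: +{c}
  A via A→d: +{d}
  S via S→A c: +{c,d}
  FIRST[S]={c,d}  FIRST[A]={c,d}
pass 2: — fixpoint
  FIRST[S]={c,d}  FIRST[A]={c,d}

FOLLOW iteration:
seed FOLLOW(S) with $
round 1:
  S→A c: FOLLOW(A) ⊇ FIRST(c) = {c}; new: +{c}
  FOLLOW(S)={$}  FOLLOW(A)={c}
round 2: — fixpoint
  FOLLOW(S)={$}  FOLLOW(A)={c}

FOLLOW(A) = ["c"]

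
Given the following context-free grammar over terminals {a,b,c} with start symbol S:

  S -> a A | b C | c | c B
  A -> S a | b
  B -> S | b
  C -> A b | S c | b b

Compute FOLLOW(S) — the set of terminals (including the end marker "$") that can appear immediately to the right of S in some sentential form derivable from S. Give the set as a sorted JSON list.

FIRST iteration:
round 1:
  A via A→b: +{b}
  B via B→b: +{b}
  C via C→A b: +{b}
  S via S→a A: +{a}
  S via S→b C: +{b}
  S via S→c: +{c}
  FIRST(S)={a,b,c}  FIRST(A)={b}  FIRST(B)={b}  FIRST(C)={b}
round 2:
  A via A→S a: +{a,c}
  B via B→S: +{a,c}
  C via C→A b: +{a,c}
  FIRST(S)={a,b,c}  FIRST(A)={a,b,c}  FIRST(B)={a,b,c}  FIRST(C)={a,b,c}
round 3: done
  FIRST(S)={a,b,c}  FIRST(A)={a,b,c}  FIRST(B)={a,b,c}  FIRST(C)={a,b,c}

FOLLOW sets:
initialize: $ ∈ FOLLOW(S)
[1]
  A→S a: FOLLOW(S) ⊇ FIRST(a) = {a}; new: +{a}
  C→A b: FOLLOW(A) ⊇ FIRST(b) = {b}; new: +{b}
  C→S c: FOLLOW(S) ⊇ FIRST(c) = {c}; new: +{c}
  S→a A: FOLLOW(A) ⊇ FOLLOW(S) ⊇ {$,a,c}; new: +{$,a,c}
  S→b C: FOLLOW(C) ⊇ FOLLOW(S) ⊇ {$,a,c}; new: +{$,a,c}
  S→c B: FOLLOW(B) ⊇ FOLLOW(S) ⊇ {$,a,c}; new: +{$,a,c}
  S: {$,a,c}  A: {$,a,b,c}  B: {$,a,c}  C: {$,a,c}
[2] — fixpoint
  S: {$,a,c}  A: {$,a,b,c}  B: {$,a,c}  C: {$,a,c}

FOLLOW(S) = ["$", "a", "c"]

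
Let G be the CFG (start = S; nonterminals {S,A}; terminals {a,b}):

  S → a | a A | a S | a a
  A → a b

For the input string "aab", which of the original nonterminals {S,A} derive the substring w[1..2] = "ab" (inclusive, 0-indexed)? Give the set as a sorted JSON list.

CNF form of G:
  S -> T0 A | T0 S | T0 T0 | a
  A -> T0 T1
  T0 -> a
  T1 -> b

CYK fill (cells [i..j] with 1 ≤ i ≤ j ≤ 2 only):
  cell(1,1) a: {S,T0}  orig:{S}
  cell(2,2) b: {T1}  orig:{}
  cell(1,2) ab: {A}

Original NTs in T[1,2] deriving "ab": ["A"]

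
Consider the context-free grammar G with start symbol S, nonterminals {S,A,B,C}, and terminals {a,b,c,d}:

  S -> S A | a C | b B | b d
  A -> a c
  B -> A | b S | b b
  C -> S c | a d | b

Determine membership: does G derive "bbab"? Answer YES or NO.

Convert to CNF:
  S -> S A | T0 C | T2 B | T2 T3
  A -> T0 T1
  B -> T0 T1 | T2 S | T2 T2
  C -> S T1 | T0 T3 | b
  T0 -> a
  T1 -> c
  T2 -> b
  T3 -> d

Fill CYK table bottom-up:
  T[0,0] 'b' = {C,T2}  orig:{C}
  T[1,1] 'b' = {C,T2}  orig:{C}
  T[2,2] 'a' = {T0}  orig:{}
  T[3,3] 'b' = {C,T2}  orig:{C}
  T[0,1] 'bb' = {B}
  T[1,2] 'ba' = ∅
  T[2,3] 'ab' = {S}
  T[0,2] 'bba' = ∅
  T[1,3] 'bab' = {B}
  T[0,3] 'bbab' = {S}

S ∈ T[0,3] ⇒ YES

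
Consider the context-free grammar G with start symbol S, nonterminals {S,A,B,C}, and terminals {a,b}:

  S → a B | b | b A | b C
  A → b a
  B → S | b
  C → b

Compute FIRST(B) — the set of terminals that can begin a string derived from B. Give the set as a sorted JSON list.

FIRST sets, iterate to fixpoint:
round 1:
  A via A→b a: +{b}
  B via B→b: +{b}
  C via C→b: +{b}
  S via S→a B: +{a}
  S via S→b: +{b}
  FIRST[S]={a,b}  FIRST[A]={b}  FIRST[B]={b}  FIRST[C]={b}
round 2:
  B via B→S: +{a}
  FIRST[S]={a,b}  FIRST[A]={b}  FIRST[B]={a,b}  FIRST[C]={b}
round 3: — fixpoint
  FIRST[S]={a,b}  FIRST[A]={b}  FIRST[B]={a,b}  FIRST[C]={b}

FIRST(B) = ["a", "b"]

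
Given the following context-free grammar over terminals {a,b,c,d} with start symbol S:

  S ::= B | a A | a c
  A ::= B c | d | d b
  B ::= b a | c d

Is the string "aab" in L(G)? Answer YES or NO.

CNF form of G:
  S -> T0 T1 | T2 T3 | T3 A | T3 T0
  A -> B T0 | T1 T2 | d
  B -> T0 T1 | T2 T3
  T0 -> c
  T1 -> d
  T2 -> b
  T3 -> a

CYK table (by increasing span):
  [0..0]={T3}  "a"  orig:{}
  [1..1]={T3}  "a"  orig:{}
  [2..2]={T2}  "b"  orig:{}
  [0..1]=∅  "aa"
  [1..2]=∅  "ab"
  [0..2]=∅  "aab"

S ∉ T[0,2] ⇒ NO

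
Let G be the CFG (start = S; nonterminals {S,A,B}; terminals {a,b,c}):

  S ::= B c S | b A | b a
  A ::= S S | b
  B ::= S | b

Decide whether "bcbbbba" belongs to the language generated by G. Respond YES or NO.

Convert to CNF:
  S -> B X4 | T1 A | T1 T2
  A -> S S | b
  B -> B X3 | T1 A | T1 T2 | b
  T0 -> c
  T1 -> b
  T2 -> a
  X3 -> T0 S
  X4 -> T0 S

CYK table (by increasing span):
  [0..0]={A,B,T1}  "b"  orig:{A,B}
  [1..1]={T0}  "c"  orig:{}
  [2..2]={A,B,T1}  "b"  orig:{A,B}
  [3..3]={A,B,T1}  "b"  orig:{A,B}
  [4..4]={A,B,T1}  "b"  orig:{A,B}
  [5..5]={A,B,T1}  "b"  orig:{A,B}
  [6..6]={T2}  "a"  orig:{}
  [0..1]=∅  "bc"
  [1..2]=∅  "cb"
  [2..3]={B,S}  "bb"
  [3..4]={B,S}  "bb"
  [4..5]={B,S}  "bb"
  [5..6]={B,S}  "ba"
  [0..2]=∅  "bcb"
  [1..3]={X3,X4}  "cbb"  orig:{}
  [2..4]=∅  "bbb"
  [3..5]=∅  "bbb"
  [4..6]=∅  "bba"
  [0..3]={B,S}  "bcbb"
  [1..4]=∅  "cbbb"
  [2..5]={A}  "bbbb"
  [3..6]={A}  "bbba"
  [0..4]=∅  "bcbbb"
  [1..5]=∅  "cbbbb"
  [2..6]={B,S}  "bbbba"
  [0..5]={A}  "bcbbbb"
  [1..6]={X3,X4}  "cbbbba"  orig:{}
  [0..6]={B,S}  "bcbbbba"

S ∈ T[0,6] ⇒ YES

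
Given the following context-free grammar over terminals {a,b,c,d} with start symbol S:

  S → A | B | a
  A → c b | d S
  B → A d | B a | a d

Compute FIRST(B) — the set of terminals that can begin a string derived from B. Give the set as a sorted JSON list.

FIRST iteration:
iter 1:
  A via A→c b: +{c}
  A via A→d S: +{d}
  B via B→A d: +{c,d}
  B via B→a d: +{a}
  S via S→A: +{c,d}
  S via S→B: +{a}
  FIRST(S)={a,c,d}  FIRST(A)={c,d}  FIRST(B)={a,c,d}
iter 2: — fixpoint
  FIRST(S)={a,c,d}  FIRST(A)={c,d}  FIRST(B)={a,c,d}

FIRST(B) = ["a", "c", "d"]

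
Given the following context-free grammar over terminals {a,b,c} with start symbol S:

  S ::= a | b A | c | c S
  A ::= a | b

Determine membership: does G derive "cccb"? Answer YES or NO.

Convert to CNF:
  S -> T0 A | T1 S | a | c
  A -> a | b
  T0 -> b
  T1 -> c

CYK fill:
  T[0,0] 'c' = {S,T1}  orig:{S}
  T[1,1] 'c' = {S,T1}  orig:{S}
  T[2,2] 'c' = {S,T1}  orig:{S}
  T[3,3] 'b' = {A,T0}  orig:{A}
  T[0,1] 'cc' = {S}
  T[1,2] 'cc' = {S}
  T[2,3] 'cb' = ∅
  T[0,2] 'ccc' = {S}
  T[1,3] 'ccb' = ∅
  T[0,3] 'cccb' = ∅

S ∉ T[0,3] ⇒ NO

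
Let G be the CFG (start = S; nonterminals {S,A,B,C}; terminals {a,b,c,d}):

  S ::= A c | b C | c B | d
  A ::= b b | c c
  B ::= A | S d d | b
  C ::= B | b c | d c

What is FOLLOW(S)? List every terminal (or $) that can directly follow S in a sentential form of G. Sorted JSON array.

FIRST iteration:
iter 1:
  A via A→b b: +{b}
  A via A→c c: +{c}
  B via B→A: +{b,c}
  C via C→B: +{b,c}
  C via C→d c: +{d}
  S via S→A c: +{b,c}
  S via S→d: +{d}
  FIRST[S]={b,c,d}  FIRST[A]={b,c}  FIRST[B]={b,c}  FIRST[C]={b,c,d}
iter 2:
  B via B→S d d: +{d}
  FIRST[S]={b,c,d}  FIRST[A]={b,c}  FIRST[B]={b,c,d}  FIRST[C]={b,c,d}
iter 3: done
  FIRST[S]={b,c,d}  FIRST[A]={b,c}  FIRST[B]={b,c,d}  FIRST[C]={b,c,d}

Compute FOLLOW by fixpoint:
initialize: $ ∈ FOLLOW(S)
pass 1:
  B→S d d: FOLLOW(S) ⊇ FIRST(d) = {d}; new: +{d}
  S→A c: FOLLOW(A) ⊇ FIRST(c) = {c}; new: +{c}
  S→b C: FOLLOW(C) ⊇ FOLLOW(S) ⊇ {$,d}; new: +{$,d}
  S→c B: FOLLOW(B) ⊇ FOLLOW(S) ⊇ {$,d}; new: +{$,d}
  S: {$,d}  A: {c}  B: {$,d}  C: {$,d}
pass 2:
  B→A: FOLLOW(A) ⊇ FOLLOW(B) ⊇ {$,d}; new: +{$,d}
  S: {$,d}  A: {$,c,d}  B: {$,d}  C: {$,d}
pass 3: — fixpoint
  S: {$,d}  A: {$,c,d}  B: {$,d}  C: {$,d}

FOLLOW(S) = ["$", "d"]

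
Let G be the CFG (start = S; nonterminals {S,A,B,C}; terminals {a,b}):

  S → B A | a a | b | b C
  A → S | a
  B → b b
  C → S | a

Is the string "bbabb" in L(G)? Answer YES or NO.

CNF form of G:
  S -> B A | T0 T0 | T1 C | b
  A -> B A | T0 T0 | T1 C | a | b
  B -> T1 T1
  C -> B A | T0 T0 | T1 C | a | b
  T0 -> a
  T1 -> b

Fill CYK table bottom-up:
  [0..0]={A,C,S,T1}  "b"  orig:{A,C,S}
  [1..1]={A,C,S,T1}  "b"  orig:{A,C,S}
  [2..2]={A,C,T0}  "a"  orig:{A,C}
  [3..3]={A,C,S,T1}  "b"  orig:{A,C,S}
  [4..4]={A,C,S,T1}  "b"  orig:{A,C,S}
  [0..1]={A,B,C,S}  "bb"
  [1..2]={A,C,S}  "ba"
  [2..3]=∅  "ab"
  [3..4]={A,B,C,S}  "bb"
  [0..2]={A,C,S}  "bba"
  [1..3]=∅  "bab"
  [2..4]=∅  "abb"
  [0..3]=∅  "bbab"
  [1..4]=∅  "babb"
  [0..4]=∅  "bbabb"

S ∉ T[0,4] ⇒ NO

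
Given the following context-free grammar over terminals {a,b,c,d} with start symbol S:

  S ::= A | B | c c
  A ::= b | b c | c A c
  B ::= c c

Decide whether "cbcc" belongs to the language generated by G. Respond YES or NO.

Convert to CNF:
  S -> T0 T1 | T1 T1 | T1 X3 | b
  A -> T0 T1 | T1 X2 | b
  B -> T1 T1
  T0 -> b
  T1 -> c
  X2 -> A T1
  X3 -> A T1

CYK fill:
  [0..0]={T1}  "c"  orig:{}
  [1..1]={A,S,T0}  "b"  orig:{A,S}
  [2..2]={T1}  "c"  orig:{}
  [3..3]={T1}  "c"  orig:{}
  [0..1]=∅  "cb"
  [1..2]={A,S,X2,X3}  "bc"  orig:{A,S}
  [2..3]={B,S}  "cc"
  [0..2]={A,S}  "cbc"
  [1..3]={X2,X3}  "bcc"  orig:{}
  [0..3]={A,S,X2,X3}  "cbcc"  orig:{A,S}

S ∈ T[0,3] ⇒ YES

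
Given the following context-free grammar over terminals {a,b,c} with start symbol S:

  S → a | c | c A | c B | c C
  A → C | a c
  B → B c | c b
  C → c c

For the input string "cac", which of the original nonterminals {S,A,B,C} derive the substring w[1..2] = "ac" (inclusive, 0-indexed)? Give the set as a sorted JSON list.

Convert to CNF:
  S -> T1 A | T1 B | T1 C | a | c
  A -> T0 T1 | T1 T1
  B -> B T1 | T1 T2
  C -> T1 T1
  T0 -> a
  T1 -> c
  T2 -> b

CYK fill — only the sub-triangle for w[1..2]:
  cell(1,1) a: {S,T0}  orig:{S}
  cell(2,2) c: {S,T1}  orig:{S}
  cell(1,2) ac: {A}

Original NTs in T[1,2] deriving "ac": ["A"]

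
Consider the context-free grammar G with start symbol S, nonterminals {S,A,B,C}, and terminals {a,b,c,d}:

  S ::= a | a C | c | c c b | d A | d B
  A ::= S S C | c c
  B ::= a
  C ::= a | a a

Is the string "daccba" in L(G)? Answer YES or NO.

CNF form of G:
  S -> T0 X5 | T1 C | T3 A | T3 B | a | c
  A -> S X4 | T0 T0
  B -> a
  C -> T1 T1 | a
  T0 -> c
  T1 -> a
  T2 -> b
  T3 -> d
  X4 -> S C
  X5 -> T0 T2

CYK fill:
  cell(0,0) d: {T3}  orig:{}
  cell(1,1) a: {B,C,S,T1}  orig:{B,C,S}
  cell(2,2) c: {S,T0}  orig:{S}
  cell(3,3) c: {S,T0}  orig:{S}
  cell(4,4) b: {T2}  orig:{}
  cell(5,5) a: {B,C,S,T1}  orig:{B,C,S}
  cell(0,1) da: {S}
  cell(1,2) ac: ∅
  cell(2,3) cc: {A}
  cell(3,4) cb: {X5}  orig:{}
  cell(4,5) ba: ∅
  cell(0,2) dac: ∅
  cell(1,3) acc: ∅
  cell(2,4) ccb: {S}
  cell(3,5) cba: ∅
  cell(0,3) dacc: ∅
  cell(1,4) accb: ∅
  cell(2,5) ccba: {X4}  orig:{}
  cell(0,4) daccb: ∅
  cell(1,5) accba: {A}
  cell(0,5) daccba: {A,S}

S ∈ T[0,5] ⇒ YES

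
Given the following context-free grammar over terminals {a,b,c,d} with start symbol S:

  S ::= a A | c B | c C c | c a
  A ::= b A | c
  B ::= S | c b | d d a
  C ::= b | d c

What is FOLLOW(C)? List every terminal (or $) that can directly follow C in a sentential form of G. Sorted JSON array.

FIRST iteration:
iter 1:
  A via A→b A: +{b}
  A via A→c: +{c}
  B via B→c b: +{c}
  B via B→d d a: +{d}
  C via C→b: +{b}
  C via C→d c: +{d}
  S via S→a A: +{a}
  S via S→c B: +{c}
  FIRST(S)={a,c}  FIRST(A)={b,c}  FIRST(B)={c,d}  FIRST(C)={b,d}
iter 2:
  B via B→S: +{a}
  FIRST(S)={a,c}  FIRST(A)={b,c}  FIRST(B)={a,c,d}  FIRST(C)={b,d}
iter 3: done
  FIRST(S)={a,c}  FIRST(A)={b,c}  FIRST(B)={a,c,d}  FIRST(C)={b,d}

FOLLOW iteration:
initialize: $ ∈ FOLLOW(S)
iter 1:
  S→a A: FOLLOW(A) ⊇ FOLLOW(S) ⊇ {$}; new: +{$}
  S→c B: FOLLOW(B) ⊇ FOLLOW(S) ⊇ {$}; new: +{$}
  S→c C c: FOLLOW(C) ⊇ FIRST(c) = {c}; new: +{c}
  FOLLOW[S]={$}  FOLLOW[A]={$}  FOLLOW[B]={$}  FOLLOW[C]={c}
iter 2: — fixpoint
  FOLLOW[S]={$}  FOLLOW[A]={$}  FOLLOW[B]={$}  FOLLOW[C]={c}

FOLLOW(C) = ["c"]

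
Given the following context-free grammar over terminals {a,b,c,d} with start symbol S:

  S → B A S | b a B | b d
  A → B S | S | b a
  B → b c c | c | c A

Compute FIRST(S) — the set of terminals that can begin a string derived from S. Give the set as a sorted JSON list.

Compute FIRST by fixpoint:
iter 1:
  A via A→b a: +{b}
  B via B→b c c: +{b}
  B via B→c: +{c}
  S via S→B A S: +{b,c}
  FIRST[S]={b,c}  FIRST[A]={b}  FIRST[B]={b,c}
iter 2:
  A via A→B S: +{c}
  FIRST[S]={b,c}  FIRST[A]={b,c}  FIRST[B]={b,c}
iter 3: done
  FIRST[S]={b,c}  FIRST[A]={b,c}  FIRST[B]={b,c}

FIRST(S) = ["b", "c"]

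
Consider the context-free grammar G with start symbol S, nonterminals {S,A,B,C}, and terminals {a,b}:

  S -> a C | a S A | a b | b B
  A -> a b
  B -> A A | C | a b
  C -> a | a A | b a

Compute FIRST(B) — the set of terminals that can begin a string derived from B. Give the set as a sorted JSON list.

FIRST sets, iterate to fixpoint:
pass 1:
  A via A→a b: +{a}
  B via B→A A: +{a}
  C via C→a: +{a}
  C via C→b a: +{b}
  S via S→a C: +{a}
  S via S→b B: +{b}
  FIRST[S]={a,b}  FIRST[A]={a}  FIRST[B]={a}  FIRST[C]={a,b}
pass 2:
  B via B→C: +{b}
  FIRST[S]={a,b}  FIRST[A]={a}  FIRST[B]={a,b}  FIRST[C]={a,b}
pass 3: (no change)
  FIRST[S]={a,b}  FIRST[A]={a}  FIRST[B]={a,b}  FIRST[C]={a,b}

FIRST(B) = ["a", "b"]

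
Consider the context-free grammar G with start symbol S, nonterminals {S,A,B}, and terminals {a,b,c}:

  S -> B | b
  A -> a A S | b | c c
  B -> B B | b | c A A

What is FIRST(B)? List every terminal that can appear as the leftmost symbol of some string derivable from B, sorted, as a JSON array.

FIRST iteration:
[1]
  A via A→a A S: +{a}
  A via A→b: +{b}
  A via A→c c: +{c}
  B via B→b: +{b}
  B via B→c A A: +{c}
  S via S→B: +{b,c}
  S: {b,c}  A: {a,b,c}  B: {b,c}
[2] (stable)
  S: {b,c}  A: {a,b,c}  B: {b,c}

FIRST(B) = ["b", "c"]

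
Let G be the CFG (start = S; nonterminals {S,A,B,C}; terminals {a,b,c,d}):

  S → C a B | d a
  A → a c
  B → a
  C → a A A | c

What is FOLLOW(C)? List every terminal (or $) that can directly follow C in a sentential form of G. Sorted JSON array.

FIRST sets, iterate to fixpoint:
[1]
  A via A→a c: +{a}
  B via B→a: +{a}
  C via C→a A A: +{a}
  C via C→c: +{c}
  S via S→C a B: +{a,c}
  S via S→d a: +{d}
  FIRST[S]={a,c,d}  FIRST[A]={a}  FIRST[B]={a}  FIRST[C]={a,c}
[2] (no change)
  FIRST[S]={a,c,d}  FIRST[A]={a}  FIRST[B]={a}  FIRST[C]={a,c}

FOLLOW iteration:
FOLLOW(S) := {$}
round 1:
  C→a A A: FOLLOW(A) ⊇ FIRST(A) = {a}; new: +{a}
  S→C a B: FOLLOW(C) ⊇ FIRST(a) = {a}; new: +{a}
  S→C a B: FOLLOW(B) ⊇ FOLLOW(S) ⊇ {$}; new: +{$}
  FOLLOW(S)={$}  FOLLOW(A)={a}  FOLLOW(B)={$}  FOLLOW(C)={a}
round 2: (stable)
  FOLLOW(S)={$}  FOLLOW(A)={a}  FOLLOW(B)={$}  FOLLOW(C)={a}

FOLLOW(C) = ["a"]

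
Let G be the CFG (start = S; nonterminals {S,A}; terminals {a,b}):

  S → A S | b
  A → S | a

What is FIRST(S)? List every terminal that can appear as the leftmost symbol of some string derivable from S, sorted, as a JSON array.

FIRST sets, iterate to fixpoint:
pass 1:
  A via A→a: +{a}
  S via S→A S: +{a}
  S via S→b: +{b}
  FIRST[S]={a,b}  FIRST[A]={a}
pass 2:
  A via A→S: +{b}
  FIRST[S]={a,b}  FIRST[A]={a,b}
pass 3: done
  FIRST[S]={a,b}  FIRST[A]={a,b}

FIRST(S) = ["a", "b"]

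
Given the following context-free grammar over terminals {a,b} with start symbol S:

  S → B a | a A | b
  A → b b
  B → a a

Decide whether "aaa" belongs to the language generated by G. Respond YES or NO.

CNF form of G:
  S -> B T1 | T1 A | b
  A -> T0 T0
  B -> T1 T1
  T0 -> b
  T1 -> a

CYK table (by increasing span):
  cell(0,0) a: {T1}  orig:{}
  cell(1,1) a: {T1}  orig:{}
  cell(2,2) a: {T1}  orig:{}
  cell(0,1) aa: {B}
  cell(1,2) aa: {B}
  cell(0,2) aaa: {S}

S ∈ T[0,2] ⇒ YES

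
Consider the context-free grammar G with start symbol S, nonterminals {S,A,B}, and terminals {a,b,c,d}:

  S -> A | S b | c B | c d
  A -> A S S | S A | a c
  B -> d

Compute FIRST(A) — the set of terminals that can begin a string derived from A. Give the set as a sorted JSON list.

Compute FIRST by fixpoint:
pass 1:
  A via A→a c: +{a}
  B via B→d: +{d}
  S via S→A: +{a}
  S via S→c B: +{c}
  FIRST(S)={a,c}  FIRST(A)={a}  FIRST(B)={d}
pass 2:
  A via A→S A: +{c}
  FIRST(S)={a,c}  FIRST(A)={a,c}  FIRST(B)={d}
pass 3: (no change)
  FIRST(S)={a,c}  FIRST(A)={a,c}  FIRST(B)={d}

FIRST(A) = ["a", "c"]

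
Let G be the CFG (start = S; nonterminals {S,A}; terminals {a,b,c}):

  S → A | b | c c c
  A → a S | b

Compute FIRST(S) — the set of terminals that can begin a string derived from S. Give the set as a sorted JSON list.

FIRST iteration:
pass 1:
  A via A→a S: +{a}
  A via A→b: +{b}
  S via S→A: +{a,b}
  S via S→c c c: +{c}
  FIRST[S]={a,b,c}  FIRST[A]={a,b}
pass 2: (stable)
  FIRST[S]={a,b,c}  FIRST[A]={a,b}

FIRST(S) = ["a", "b", "c"]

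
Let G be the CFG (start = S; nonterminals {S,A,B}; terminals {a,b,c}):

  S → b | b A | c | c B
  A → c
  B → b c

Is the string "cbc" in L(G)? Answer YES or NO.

Convert to CNF:
  S -> T0 A | T1 B | b | c
  A -> c
  B -> T0 T1
  T0 -> b
  T1 -> c

CYK fill:
  T[0,0] 'c' = {A,S,T1}  orig:{A,S}
  T[1,1] 'b' = {S,T0}  orig:{S}
  T[2,2] 'c' = {A,S,T1}  orig:{A,S}
  T[0,1] 'cb' = ∅
  T[1,2] 'bc' = {B,S}
  T[0,2] 'cbc' = {S}

S ∈ T[0,2] ⇒ YES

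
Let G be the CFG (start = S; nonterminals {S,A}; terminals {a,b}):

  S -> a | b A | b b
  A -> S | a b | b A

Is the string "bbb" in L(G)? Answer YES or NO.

Convert to CNF:
  S -> T1 A | T1 T1 | a
  A -> T0 T1 | T1 A | T1 T1 | a
  T0 -> a
  T1 -> b

CYK table (by increasing span):
  T[0,0] 'b' = {T1}  orig:{}
  T[1,1] 'b' = {T1}  orig:{}
  T[2,2] 'b' = {T1}  orig:{}
  T[0,1] 'bb' = {A,S}
  T[1,2] 'bb' = {A,S}
  T[0,2] 'bbb' = {A,S}

S ∈ T[0,2] ⇒ YES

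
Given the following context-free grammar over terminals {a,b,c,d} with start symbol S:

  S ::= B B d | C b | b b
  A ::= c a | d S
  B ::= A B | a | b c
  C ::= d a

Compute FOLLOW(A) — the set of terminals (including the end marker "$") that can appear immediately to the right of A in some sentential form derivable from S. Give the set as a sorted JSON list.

Compute FIRST by fixpoint:
iter 1:
  A via A→c a: +{c}
  A via A→d S: +{d}
  B via B→A B: +{c,d}
  B via B→a: +{a}
  B via B→b c: +{b}
  C via C→d a: +{d}
  S via S→B B d: +{a,b,c,d}
  FIRST(S)={a,b,c,d}  FIRST(A)={c,d}  FIRST(B)={a,b,c,d}  FIRST(C)={d}
iter 2: — fixpoint
  FIRST(S)={a,b,c,d}  FIRST(A)={c,d}  FIRST(B)={a,b,c,d}  FIRST(C)={d}

Compute FOLLOW by fixpoint:
FOLLOW(S) := {$}
round 1:
  B→A B: FOLLOW(A) ⊇ FIRST(B) = {a,b,c,d}; new: +{a,b,c,d}
  S→B B d: FOLLOW(B) ⊇ FIRST(B) = {a,b,c,d}; new: +{a,b,c,d}
  S→C b: FOLLOW(C) ⊇ FIRST(b) = {b}; new: +{b}
  FOLLOW[S]={$}  FOLLOW[A]={a,b,c,d}  FOLLOW[B]={a,b,c,d}  FOLLOW[C]={b}
round 2:
  A→d S: FOLLOW(S) ⊇ FOLLOW(A) ⊇ {a,b,c,d}; new: +{a,b,c,d}
  FOLLOW[S]={$,a,b,c,d}  FOLLOW[A]={a,b,c,d}  FOLLOW[B]={a,b,c,d}  FOLLOW[C]={b}
round 3: done
  FOLLOW[S]={$,a,b,c,d}  FOLLOW[A]={a,b,c,d}  FOLLOW[B]={a,b,c,d}  FOLLOW[C]={b}

FOLLOW(A) = ["a", "b", "c", "d"]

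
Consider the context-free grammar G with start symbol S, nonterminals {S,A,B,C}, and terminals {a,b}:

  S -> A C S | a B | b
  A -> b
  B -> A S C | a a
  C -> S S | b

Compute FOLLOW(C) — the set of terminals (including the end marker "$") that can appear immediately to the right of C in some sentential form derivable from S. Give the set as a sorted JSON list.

FIRST sets, iterate to fixpoint:
round 1:
  A via A→b: +{b}
  B via B→A S C: +{b}
  B via B→a a: +{a}
  C via C→b: +{b}
  S via S→A C S: +{b}
  S via S→a B: +{a}
  FIRST[S]={a,b}  FIRST[A]={b}  FIRST[B]={a,b}  FIRST[C]={b}
round 2:
  C via C→S S: +{a}
  FIRST[S]={a,b}  FIRST[A]={b}  FIRST[B]={a,b}  FIRST[C]={a,b}
round 3: — fixpoint
  FIRST[S]={a,b}  FIRST[A]={b}  FIRST[B]={a,b}  FIRST[C]={a,b}

FOLLOW sets:
initialize: $ ∈ FOLLOW(S)
iter 1:
  B→A S C: FOLLOW(A) ⊇ FIRST(S) = {a,b}; new: +{a,b}
  B→A S C: FOLLOW(S) ⊇ FIRST(C) = {a,b}; new: +{a,b}
  S→A C S: FOLLOW(C) ⊇ FIRST(S) = {a,b}; new: +{a,b}
  S→a B: FOLLOW(B) ⊇ FOLLOW(S) ⊇ {$,a,b}; new: +{$,a,b}
  FOLLOW[S]={$,a,b}  FOLLOW[A]={a,b}  FOLLOW[B]={$,a,b}  FOLLOW[C]={a,b}
iter 2:
  B→A S C: FOLLOW(C) ⊇ FOLLOW(B) ⊇ {$,a,b}; new: +{$}
  FOLLOW[S]={$,a,b}  FOLLOW[A]={a,b}  FOLLOW[B]={$,a,b}  FOLLOW[C]={$,a,b}
iter 3: — fixpoint
  FOLLOW[S]={$,a,b}  FOLLOW[A]={a,b}  FOLLOW[B]={$,a,b}  FOLLOW[C]={$,a,b}

FOLLOW(C) = ["$", "a", "b"]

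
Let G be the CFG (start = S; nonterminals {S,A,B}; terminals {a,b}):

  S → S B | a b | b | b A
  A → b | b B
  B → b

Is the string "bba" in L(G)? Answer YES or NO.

CNF form of G:
  S -> S B | T0 A | T1 T0 | b
  A -> T0 B | b
  B -> b
  T0 -> b
  T1 -> a

CYK fill:
  T[0,0] 'b' = {A,B,S,T0}  orig:{A,B,S}
  T[1,1] 'b' = {A,B,S,T0}  orig:{A,B,S}
  T[2,2] 'a' = {T1}  orig:{}
  T[0,1] 'bb' = {A,S}
  T[1,2] 'ba' = ∅
  T[0,2] 'bba' = ∅

S ∉ T[0,2] ⇒ NO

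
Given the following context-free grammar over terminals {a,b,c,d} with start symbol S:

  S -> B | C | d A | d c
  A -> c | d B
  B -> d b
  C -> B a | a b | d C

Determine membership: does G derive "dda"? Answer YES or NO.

Convert to CNF:
  S -> B T2 | T0 A | T0 C | T0 T1 | T0 T3 | T2 T1
  A -> T0 B | c
  B -> T0 T1
  C -> B T2 | T0 C | T2 T1
  T0 -> d
  T1 -> b
  T2 -> a
  T3 -> c

CYK fill:
  [0..0]={T0}  "d"  orig:{}
  [1..1]={T0}  "d"  orig:{}
  [2..2]={T2}  "a"  orig:{}
  [0..1]=∅  "dd"
  [1..2]=∅  "da"
  [0..2]=∅  "dda"

S ∉ T[0,2] ⇒ NO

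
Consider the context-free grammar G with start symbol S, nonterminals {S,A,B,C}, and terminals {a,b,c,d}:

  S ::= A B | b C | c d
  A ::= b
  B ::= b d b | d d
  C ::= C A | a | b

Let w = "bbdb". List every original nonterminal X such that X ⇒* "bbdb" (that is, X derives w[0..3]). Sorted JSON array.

Convert to CNF:
  S -> A B | T0 C | T2 T1
  A -> b
  B -> T0 X3 | T1 T1
  C -> C A | a | b
  T0 -> b
  T1 -> d
  T2 -> c
  X3 -> T1 T0

Fill CYK table bottom-up — only the sub-triangle for w[0..3]:
  T[0,0] 'b' = {A,C,T0}  orig:{A,C}
  T[1,1] 'b' = {A,C,T0}  orig:{A,C}
  T[2,2] 'd' = {T1}  orig:{}
  T[3,3] 'b' = {A,C,T0}  orig:{A,C}
  T[0,1] 'bb' = {C,S}
  T[1,2] 'bd' = ∅
  T[2,3] 'db' = {X3}  orig:{}
  T[0,2] 'bbd' = ∅
  T[1,3] 'bdb' = {B}
  T[0,3] 'bbdb' = {S}

Original NTs in T[0,3] deriving "bbdb": ["S"]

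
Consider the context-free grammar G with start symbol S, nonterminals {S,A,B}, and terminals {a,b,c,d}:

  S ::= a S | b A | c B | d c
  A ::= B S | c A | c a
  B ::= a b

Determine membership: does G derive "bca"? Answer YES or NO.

Convert to CNF:
  S -> T0 B | T1 S | T2 A | T3 T0
  A -> B S | T0 A | T0 T1
  B -> T1 T2
  T0 -> c
  T1 -> a
  T2 -> b
  T3 -> d

CYK table (by increasing span):
  [0..0]={T2}  "b"  orig:{}
  [1..1]={T0}  "c"  orig:{}
  [2..2]={T1}  "a"  orig:{}
  [0..1]=∅  "bc"
  [1..2]={A}  "ca"
  [0..2]={S}  "bca"

S ∈ T[0,2] ⇒ YES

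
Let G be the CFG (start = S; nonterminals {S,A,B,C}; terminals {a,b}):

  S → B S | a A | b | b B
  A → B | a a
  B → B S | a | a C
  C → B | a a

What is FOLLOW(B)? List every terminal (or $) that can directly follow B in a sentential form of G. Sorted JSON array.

FIRST iteration:
pass 1:
  A via A→a a: +{a}
  B via B→a: +{a}
  C via C→B: +{a}
  S via S→B S: +{a}
  S via S→b: +{b}
  FIRST(S)={a,b}  FIRST(A)={a}  FIRST(B)={a}  FIRST(C)={a}
pass 2: (no change)
  FIRST(S)={a,b}  FIRST(A)={a}  FIRST(B)={a}  FIRST(C)={a}

FOLLOW sets:
seed FOLLOW(S) with $
iter 1:
  B→B S: FOLLOW(B) ⊇ FIRST(S) = {a,b}; new: +{a,b}
  B→B S: FOLLOW(S) ⊇ FOLLOW(B) ⊇ {a,b}; new: +{a,b}
  B→a C: FOLLOW(C) ⊇ FOLLOW(B) ⊇ {a,b}; new: +{a,b}
  S→a A: FOLLOW(A) ⊇ FOLLOW(S) ⊇ {$,a,b}; new: +{$,a,b}
  S→b B: FOLLOW(B) ⊇ FOLLOW(S) ⊇ {$,a,b}; new: +{$}
  FOLLOW[S]={$,a,b}  FOLLOW[A]={$,a,b}  FOLLOW[B]={$,a,b}  FOLLOW[C]={a,b}
iter 2:
  B→a C: FOLLOW(C) ⊇ FOLLOW(B) ⊇ {$,a,b}; new: +{$}
  FOLLOW[S]={$,a,b}  FOLLOW[A]={$,a,b}  FOLLOW[B]={$,a,b}  FOLLOW[C]={$,a,b}
iter 3: (no change)
  FOLLOW[S]={$,a,b}  FOLLOW[A]={$,a,b}  FOLLOW[B]={$,a,b}  FOLLOW[C]={$,a,b}

FOLLOW(B) = ["$", "a", "b"]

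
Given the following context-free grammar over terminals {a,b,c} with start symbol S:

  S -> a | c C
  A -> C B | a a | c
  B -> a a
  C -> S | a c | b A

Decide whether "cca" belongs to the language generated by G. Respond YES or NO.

CNF form of G:
  S -> T1 C | a
  A -> C B | T0 T0 | c
  B -> T0 T0
  C -> T0 T1 | T1 C | T2 A | a
  T0 -> a
  T1 -> c
  T2 -> b

CYK fill:
  [0..0]={A,T1}  "c"  orig:{A}
  [1..1]={A,T1}  "c"  orig:{A}
  [2..2]={C,S,T0}  "a"  orig:{C,S}
  [0..1]=∅  "cc"
  [1..2]={C,S}  "ca"
  [0..2]={C,S}  "cca"

S ∈ T[0,2] ⇒ YES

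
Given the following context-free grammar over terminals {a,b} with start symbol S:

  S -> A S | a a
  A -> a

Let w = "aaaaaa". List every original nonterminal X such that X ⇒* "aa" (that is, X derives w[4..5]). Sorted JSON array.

Convert to CNF:
  S -> A S | T0 T0
  A -> a
  T0 -> a

CYK fill, restricted to cells inside w[4..5]:
  cell(4,4) a: {A,T0}  orig:{A}
  cell(5,5) a: {A,T0}  orig:{A}
  cell(4,5) aa: {S}

Original NTs in T[4,5] deriving "aa": ["S"]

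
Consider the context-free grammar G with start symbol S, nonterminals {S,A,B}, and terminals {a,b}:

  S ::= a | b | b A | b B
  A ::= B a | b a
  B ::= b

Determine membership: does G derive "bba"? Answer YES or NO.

CNF form of G:
  S -> T1 A | T1 B | a | b
  A -> B T0 | T1 T0
  B -> b
  T0 -> a
  T1 -> b

Fill CYK table bottom-up:
  cell(0,0) b: {B,S,T1}  orig:{B,S}
  cell(1,1) b: {B,S,T1}  orig:{B,S}
  cell(2,2) a: {S,T0}  orig:{S}
  cell(0,1) bb: {S}
  cell(1,2) ba: {A}
  cell(0,2) bba: {S}

S ∈ T[0,2] ⇒ YES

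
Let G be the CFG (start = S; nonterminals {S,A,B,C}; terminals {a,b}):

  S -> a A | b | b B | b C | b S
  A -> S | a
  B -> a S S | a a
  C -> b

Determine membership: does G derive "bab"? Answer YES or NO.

Convert to CNF:
  S -> T0 A | T1 B | T1 C | T1 S | b
  A -> T0 A | T1 B | T1 C | T1 S | a | b
  B -> T0 T0 | T0 X2
  C -> b
  T0 -> a
  T1 -> b
  X2 -> S S

CYK fill:
  [0..0]={A,C,S,T1}  "b"  orig:{A,C,S}
  [1..1]={A,T0}  "a"  orig:{A}
  [2..2]={A,C,S,T1}  "b"  orig:{A,C,S}
  [0..1]=∅  "ba"
  [1..2]={A,S}  "ab"
  [0..2]={A,S,X2}  "bab"  orig:{A,S}

S ∈ T[0,2] ⇒ YES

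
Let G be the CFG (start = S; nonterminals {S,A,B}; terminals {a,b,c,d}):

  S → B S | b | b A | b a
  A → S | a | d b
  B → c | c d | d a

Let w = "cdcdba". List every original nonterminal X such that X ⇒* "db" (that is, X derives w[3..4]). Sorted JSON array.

Convert to CNF:
  S -> B S | T0 A | T0 T1 | b
  A -> B S | T0 A | T0 T1 | T2 T0 | a | b
  B -> T2 T1 | T3 T2 | c
  T0 -> b
  T1 -> a
  T2 -> d
  T3 -> c

Fill CYK table bottom-up (cells [i..j] with 3 ≤ i ≤ j ≤ 4 only):
  cell(3,3) d: {T2}  orig:{}
  cell(4,4) b: {A,S,T0}  orig:{A,S}
  cell(3,4) db: {A}

Original NTs in T[3,4] deriving "db": ["A"]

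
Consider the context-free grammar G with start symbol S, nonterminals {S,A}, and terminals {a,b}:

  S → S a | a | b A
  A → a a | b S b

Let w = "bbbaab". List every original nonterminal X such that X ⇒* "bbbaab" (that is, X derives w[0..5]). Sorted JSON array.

CNF form of G:
  S -> S T0 | T1 A | a
  A -> T0 T0 | T1 X2
  T0 -> a
  T1 -> b
  X2 -> S T1

CYK fill, restricted to cells inside w[0..5]:
  cell(0,0) b: {T1}  orig:{}
  cell(1,1) b: {T1}  orig:{}
  cell(2,2) b: {T1}  orig:{}
  cell(3,3) a: {S,T0}  orig:{S}
  cell(4,4) a: {S,T0}  orig:{S}
  cell(5,5) b: {T1}  orig:{}
  cell(0,1) bb: ∅
  cell(1,2) bb: ∅
  cell(2,3) ba: ∅
  cell(3,4) aa: {A,S}
  cell(4,5) ab: {X2}  orig:{}
  cell(0,2) bbb: ∅
  cell(1,3) bba: ∅
  cell(2,4) baa: {S}
  cell(3,5) aab: {X2}  orig:{}
  cell(0,3) bbba: ∅
  cell(1,4) bbaa: ∅
  cell(2,5) baab: {A,X2}  orig:{A}
  cell(0,4) bbbaa: ∅
  cell(1,5) bbaab: {A,S}
  cell(0,5) bbbaab: {S}

Original NTs in T[0,5] deriving "bbbaab": ["S"]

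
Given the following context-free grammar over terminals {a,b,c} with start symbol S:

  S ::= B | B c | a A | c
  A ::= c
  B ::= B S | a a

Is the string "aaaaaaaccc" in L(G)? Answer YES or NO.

Convert to CNF:
  S -> B S | B T1 | T0 A | T0 T0 | c
  A -> c
  B -> B S | T0 T0
  T0 -> a
  T1 -> c

Fill CYK table bottom-up:
  cell(0,0) a: {T0}  orig:{}
  cell(1,1) a: {T0}  orig:{}
  cell(2,2) a: {T0}  orig:{}
  cell(3,3) a: {T0}  orig:{}
  cell(4,4) a: {T0}  orig:{}
  cell(5,5) a: {T0}  orig:{}
  cell(6,6) a: {T0}  orig:{}
  cell(7,7) c: {A,S,T1}  orig:{A,S}
  cell(8,8) c: {A,S,T1}  orig:{A,S}
  cell(9,9) c: {A,S,T1}  orig:{A,S}
  cell(0,1) aa: {B,S}
  cell(1,2) aa: {B,S}
  cell(2,3) aa: {B,S}
  cell(3,4) aa: {B,S}
  cell(4,5) aa: {B,S}
  cell(5,6) aa: {B,S}
  cell(6,7) ac: {S}
  cell(7,8) cc: ∅
  cell(8,9) cc: ∅
  cell(0,2) aaa: ∅
  cell(1,3) aaa: ∅
  cell(2,4) aaa: ∅
  cell(3,5) aaa: ∅
  cell(4,6) aaa: ∅
  cell(5,7) aac: {B,S}
  cell(6,8) acc: ∅
  cell(7,9) ccc: ∅
  cell(0,3) aaaa: {B,S}
  cell(1,4) aaaa: {B,S}
  cell(2,5) aaaa: {B,S}
  cell(3,6) aaaa: {B,S}
  cell(4,7) aaac: {B,S}
  cell(5,8) aacc: {B,S}
  cell(6,9) accc: ∅
  cell(0,4) aaaaa: ∅
  cell(1,5) aaaaa: ∅
  cell(2,6) aaaaa: ∅
  cell(3,7) aaaac: {B,S}
  cell(4,8) aaacc: {B,S}
  cell(5,9) aaccc: {B,S}
  cell(0,5) aaaaaa: {B,S}
  cell(1,6) aaaaaa: {B,S}
  cell(2,7) aaaaac: {B,S}
  cell(3,8) aaaacc: {B,S}
  cell(4,9) aaaccc: {B,S}
  cell(0,6) aaaaaaa: ∅
  cell(1,7) aaaaaac: {B,S}
  cell(2,8) aaaaacc: {B,S}
  cell(3,9) aaaaccc: {B,S}
  cell(0,7) aaaaaaac: {B,S}
  cell(1,8) aaaaaacc: {B,S}
  cell(2,9) aaaaaccc: {B,S}
  cell(0,8) aaaaaaacc: {B,S}
  cell(1,9) aaaaaaccc: {B,S}
  cell(0,9) aaaaaaaccc: {B,S}

S ∈ T[0,9] ⇒ YES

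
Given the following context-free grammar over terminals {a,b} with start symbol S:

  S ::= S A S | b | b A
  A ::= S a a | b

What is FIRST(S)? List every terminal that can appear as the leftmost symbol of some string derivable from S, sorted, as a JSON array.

Compute FIRST by fixpoint:
round 1:
  A via A→b: +{b}
  S via S→b: +{b}
  FIRST(S)={b}  FIRST(A)={b}
round 2: (stable)
  FIRST(S)={b}  FIRST(A)={b}

FIRST(S) = ["b"]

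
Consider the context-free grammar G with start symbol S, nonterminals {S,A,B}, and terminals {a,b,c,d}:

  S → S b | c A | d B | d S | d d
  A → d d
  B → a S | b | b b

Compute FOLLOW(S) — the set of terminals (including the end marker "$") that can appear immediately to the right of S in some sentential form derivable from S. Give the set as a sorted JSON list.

FIRST sets, iterate to fixpoint:
round 1:
  A via A→d d: +{d}
  B via B→a S: +{a}
  B via B→b: +{b}
  S via S→c A: +{c}
  S via S→d B: +{d}
  FIRST(S)={c,d}  FIRST(A)={d}  FIRST(B)={a,b}
round 2: (no change)
  FIRST(S)={c,d}  FIRST(A)={d}  FIRST(B)={a,b}

FOLLOW iteration:
initialize: $ ∈ FOLLOW(S)
round 1:
  S→S b: FOLLOW(S) ⊇ FIRST(b) = {b}; new: +{b}
  S→c A: FOLLOW(A) ⊇ FOLLOW(S) ⊇ {$,b}; new: +{$,b}
  S→d B: FOLLOW(B) ⊇ FOLLOW(S) ⊇ {$,b}; new: +{$,b}
  S: {$,b}  A: {$,b}  B: {$,b}
round 2: (stable)
  S: {$,b}  A: {$,b}  B: {$,b}

FOLLOW(S) = ["$", "b"]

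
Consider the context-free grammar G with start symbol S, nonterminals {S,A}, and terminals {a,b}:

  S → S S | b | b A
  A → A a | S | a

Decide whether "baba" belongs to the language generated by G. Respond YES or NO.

Convert to CNF:
  S -> S S | T1 A | b
  A -> A T0 | S S | T1 A | a | b
  T0 -> a
  T1 -> b

Fill CYK table bottom-up:
  T[0,0] 'b' = {A,S,T1}  orig:{A,S}
  T[1,1] 'a' = {A,T0}  orig:{A}
  T[2,2] 'b' = {A,S,T1}  orig:{A,S}
  T[3,3] 'a' = {A,T0}  orig:{A}
  T[0,1] 'ba' = {A,S}
  T[1,2] 'ab' = ∅
  T[2,3] 'ba' = {A,S}
  T[0,2] 'bab' = {A,S}
  T[1,3] 'aba' = ∅
  T[0,3] 'baba' = {A,S}

S ∈ T[0,3] ⇒ YES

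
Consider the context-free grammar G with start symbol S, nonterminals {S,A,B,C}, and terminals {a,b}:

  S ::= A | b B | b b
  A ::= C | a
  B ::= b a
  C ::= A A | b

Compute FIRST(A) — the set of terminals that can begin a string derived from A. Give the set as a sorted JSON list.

FIRST sets, iterate to fixpoint:
iter 1:
  A via A→a: +{a}
  B via B→b a: +{b}
  C via C→A A: +{a}
  C via C→b: +{b}
  S via S→A: +{a}
  S via S→b B: +{b}
  FIRST[S]={a,b}  FIRST[A]={a}  FIRST[B]={b}  FIRST[C]={a,b}
iter 2:
  A via A→C: +{b}
  FIRST[S]={a,b}  FIRST[A]={a,b}  FIRST[B]={b}  FIRST[C]={a,b}
iter 3: — fixpoint
  FIRST[S]={a,b}  FIRST[A]={a,b}  FIRST[B]={b}  FIRST[C]={a,b}

FIRST(A) = ["a", "b"]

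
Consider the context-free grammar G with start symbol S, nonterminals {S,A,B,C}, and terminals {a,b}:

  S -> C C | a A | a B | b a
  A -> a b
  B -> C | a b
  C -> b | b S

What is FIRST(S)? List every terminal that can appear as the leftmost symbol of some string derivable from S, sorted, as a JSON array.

FIRST sets, iterate to fixpoint:
pass 1:
  A via A→a b: +{a}
  B via B→a b: +{a}
  C via C→b: +{b}
  S via S→C C: +{b}
  S via S→a A: +{a}
  FIRST[S]={a,b}  FIRST[A]={a}  FIRST[B]={a}  FIRST[C]={b}
pass 2:
  B via B→C: +{b}
  FIRST[S]={a,b}  FIRST[A]={a}  FIRST[B]={a,b}  FIRST[C]={b}
pass 3: done
  FIRST[S]={a,b}  FIRST[A]={a}  FIRST[B]={a,b}  FIRST[C]={b}

FIRST(S) = ["a", "b"]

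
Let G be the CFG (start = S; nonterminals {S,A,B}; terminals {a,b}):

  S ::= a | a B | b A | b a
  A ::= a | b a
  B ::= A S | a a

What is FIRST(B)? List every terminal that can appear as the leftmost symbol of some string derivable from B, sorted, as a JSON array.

Compute FIRST by fixpoint:
iter 1:
  A via A→a: +{a}
  A via A→b a: +{b}
  B via B→A S: +{a,b}
  S via S→a: +{a}
  S via S→b A: +{b}
  FIRST(S)={a,b}  FIRST(A)={a,b}  FIRST(B)={a,b}
iter 2: — fixpoint
  FIRST(S)={a,b}  FIRST(A)={a,b}  FIRST(B)={a,b}

FIRST(B) = ["a", "b"]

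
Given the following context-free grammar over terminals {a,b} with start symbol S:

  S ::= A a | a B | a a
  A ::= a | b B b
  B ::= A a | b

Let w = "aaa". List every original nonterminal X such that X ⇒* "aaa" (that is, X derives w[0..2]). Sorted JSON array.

Convert to CNF:
  S -> A T1 | T1 B | T1 T1
  A -> T0 X2 | a
  B -> A T1 | b
  T0 -> b
  T1 -> a
  X2 -> B T0

CYK fill — only the sub-triangle for w[0..2]:
  cell(0,0) a: {A,T1}  orig:{A}
  cell(1,1) a: {A,T1}  orig:{A}
  cell(2,2) a: {A,T1}  orig:{A}
  cell(0,1) aa: {B,S}
  cell(1,2) aa: {B,S}
  cell(0,2) aaa: {S}

Original NTs in T[0,2] deriving "aaa": ["S"]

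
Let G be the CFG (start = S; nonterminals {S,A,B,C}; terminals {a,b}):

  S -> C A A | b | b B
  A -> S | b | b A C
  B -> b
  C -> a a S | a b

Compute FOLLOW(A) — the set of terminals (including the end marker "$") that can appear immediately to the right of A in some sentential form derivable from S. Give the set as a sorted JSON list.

FIRST iteration:
[1]
  A via A→b: +{b}
  B via B→b: +{b}
  C via C→a a S: +{a}
  S via S→C A A: +{a}
  S via S→b: +{b}
  FIRST[S]={a,b}  FIRST[A]={b}  FIRST[B]={b}  FIRST[C]={a}
[2]
  A via A→S: +{a}
  FIRST[S]={a,b}  FIRST[A]={a,b}  FIRST[B]={b}  FIRST[C]={a}
[3] — fixpoint
  FIRST[S]={a,b}  FIRST[A]={a,b}  FIRST[B]={b}  FIRST[C]={a}

FOLLOW iteration:
initialize: $ ∈ FOLLOW(S)
round 1:
  A→b A C: FOLLOW(A) ⊇ FIRST(C) = {a}; new: +{a}
  A→b A C: FOLLOW(C) ⊇ FOLLOW(A) ⊇ {a}; new: +{a}
  C→a a S: FOLLOW(S) ⊇ FOLLOW(C) ⊇ {a}; new: +{a}
  S→C A A: FOLLOW(C) ⊇ FIRST(A) = {a,b}; new: +{b}
  S→C A A: FOLLOW(A) ⊇ FIRST(A) = {a,b}; new: +{b}
  S→C A A: FOLLOW(A) ⊇ FOLLOW(S) ⊇ {$,a}; new: +{$}
  S→b B: FOLLOW(B) ⊇ FOLLOW(S) ⊇ {$,a}; new: +{$,a}
  FOLLOW(S)={$,a}  FOLLOW(A)={$,a,b}  FOLLOW(B)={$,a}  FOLLOW(C)={a,b}
round 2:
  A→S: FOLLOW(S) ⊇ FOLLOW(A) ⊇ {$,a,b}; new: +{b}
  A→b A C: FOLLOW(C) ⊇ FOLLOW(A) ⊇ {$,a,b}; new: +{$}
  S→b B: FOLLOW(B) ⊇ FOLLOW(S) ⊇ {$,a,b}; new: +{b}
  FOLLOW(S)={$,a,b}  FOLLOW(A)={$,a,b}  FOLLOW(B)={$,a,b}  FOLLOW(C)={$,a,b}
round 3: (stable)
  FOLLOW(S)={$,a,b}  FOLLOW(A)={$,a,b}  FOLLOW(B)={$,a,b}  FOLLOW(C)={$,a,b}

FOLLOW(A) = ["$", "a", "b"]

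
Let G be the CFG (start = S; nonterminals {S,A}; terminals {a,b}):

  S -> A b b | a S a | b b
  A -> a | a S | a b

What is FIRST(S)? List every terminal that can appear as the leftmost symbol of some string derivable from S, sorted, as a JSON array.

FIRST iteration:
round 1:
  A via A→a: +{a}
  S via S→A b b: +{a}
  S via S→b b: +{b}
  FIRST[S]={a,b}  FIRST[A]={a}
round 2: done
  FIRST[S]={a,b}  FIRST[A]={a}

FIRST(S) = ["a", "b"]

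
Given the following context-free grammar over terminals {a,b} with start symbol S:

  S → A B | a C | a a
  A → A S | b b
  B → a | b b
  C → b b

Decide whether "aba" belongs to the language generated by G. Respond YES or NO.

CNF form of G:
  S -> A B | T1 C | T1 T1
  A -> A S | T0 T0
  B -> T0 T0 | a
  C -> T0 T0
  T0 -> b
  T1 -> a

Fill CYK table bottom-up:
  [0..0]={B,T1}  "a"  orig:{B}
  [1..1]={T0}  "b"  orig:{}
  [2..2]={B,T1}  "a"  orig:{B}
  [0..1]=∅  "ab"
  [1..2]=∅  "ba"
  [0..2]=∅  "aba"

S ∉ T[0,2] ⇒ NO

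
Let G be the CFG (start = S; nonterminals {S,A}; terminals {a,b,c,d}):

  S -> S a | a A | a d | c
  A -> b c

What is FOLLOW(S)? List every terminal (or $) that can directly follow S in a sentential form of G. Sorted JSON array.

Compute FIRST by fixpoint:
round 1:
  A via A→b c: +{b}
  S via S→a A: +{a}
  S via S→c: +{c}
  S: {a,c}  A: {b}
round 2: (stable)
  S: {a,c}  A: {b}

Compute FOLLOW by fixpoint:
seed FOLLOW(S) with $
pass 1:
  S→S a: FOLLOW(S) ⊇ FIRST(a) = {a}; new: +{a}
  S→a A: FOLLOW(A) ⊇ FOLLOW(S) ⊇ {$,a}; new: +{$,a}
  FOLLOW[S]={$,a}  FOLLOW[A]={$,a}
pass 2: (stable)
  FOLLOW[S]={$,a}  FOLLOW[A]={$,a}

FOLLOW(S) = ["$", "a"]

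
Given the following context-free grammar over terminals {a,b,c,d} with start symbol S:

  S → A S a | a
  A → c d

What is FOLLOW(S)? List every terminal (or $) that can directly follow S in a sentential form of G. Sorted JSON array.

FIRST sets, iterate to fixpoint:
[1]
  A via A→c d: +{c}
  S via S→A S a: +{c}
  S via S→a: +{a}
  FIRST(S)={a,c}  FIRST(A)={c}
[2] (stable)
  FIRST(S)={a,c}  FIRST(A)={c}

Compute FOLLOW by fixpoint:
initialize: $ ∈ FOLLOW(S)
pass 1:
  S→A S a: FOLLOW(A) ⊇ FIRST(S) = {a,c}; new: +{a,c}
  S→A S a: FOLLOW(S) ⊇ FIRST(a) = {a}; new: +{a}
  FOLLOW[S]={$,a}  FOLLOW[A]={a,c}
pass 2: — fixpoint
  FOLLOW[S]={$,a}  FOLLOW[A]={a,c}

FOLLOW(S) = ["$", "a"]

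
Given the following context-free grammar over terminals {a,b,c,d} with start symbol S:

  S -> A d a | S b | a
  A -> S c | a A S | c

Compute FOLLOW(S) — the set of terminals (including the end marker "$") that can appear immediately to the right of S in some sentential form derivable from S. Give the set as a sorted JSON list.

FIRST sets, iterate to fixpoint:
iter 1:
  A via A→a A S: +{a}
  A via A→c: +{c}
  S via S→A d a: +{a,c}
  S: {a,c}  A: {a,c}
iter 2: (no change)
  S: {a,c}  A: {a,c}

FOLLOW iteration:
FOLLOW(S) := {$}
[1]
  A→S c: FOLLOW(S) ⊇ FIRST(c) = {c}; new: +{c}
  A→a A S: FOLLOW(A) ⊇ FIRST(S) = {a,c}; new: +{a,c}
  A→a A S: FOLLOW(S) ⊇ FOLLOW(A) ⊇ {a,c}; new: +{a}
  S→A d a: FOLLOW(A) ⊇ FIRST(d) = {d}; new: +{d}
  S→S b: FOLLOW(S) ⊇ FIRST(b) = {b}; new: +{b}
  FOLLOW[S]={$,a,b,c}  FOLLOW[A]={a,c,d}
[2]
  A→a A S: FOLLOW(S) ⊇ FOLLOW(A) ⊇ {a,c,d}; new: +{d}
  FOLLOW[S]={$,a,b,c,d}  FOLLOW[A]={a,c,d}
[3] done
  FOLLOW[S]={$,a,b,c,d}  FOLLOW[A]={a,c,d}

FOLLOW(S) = ["$", "a", "b", "c", "d"]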